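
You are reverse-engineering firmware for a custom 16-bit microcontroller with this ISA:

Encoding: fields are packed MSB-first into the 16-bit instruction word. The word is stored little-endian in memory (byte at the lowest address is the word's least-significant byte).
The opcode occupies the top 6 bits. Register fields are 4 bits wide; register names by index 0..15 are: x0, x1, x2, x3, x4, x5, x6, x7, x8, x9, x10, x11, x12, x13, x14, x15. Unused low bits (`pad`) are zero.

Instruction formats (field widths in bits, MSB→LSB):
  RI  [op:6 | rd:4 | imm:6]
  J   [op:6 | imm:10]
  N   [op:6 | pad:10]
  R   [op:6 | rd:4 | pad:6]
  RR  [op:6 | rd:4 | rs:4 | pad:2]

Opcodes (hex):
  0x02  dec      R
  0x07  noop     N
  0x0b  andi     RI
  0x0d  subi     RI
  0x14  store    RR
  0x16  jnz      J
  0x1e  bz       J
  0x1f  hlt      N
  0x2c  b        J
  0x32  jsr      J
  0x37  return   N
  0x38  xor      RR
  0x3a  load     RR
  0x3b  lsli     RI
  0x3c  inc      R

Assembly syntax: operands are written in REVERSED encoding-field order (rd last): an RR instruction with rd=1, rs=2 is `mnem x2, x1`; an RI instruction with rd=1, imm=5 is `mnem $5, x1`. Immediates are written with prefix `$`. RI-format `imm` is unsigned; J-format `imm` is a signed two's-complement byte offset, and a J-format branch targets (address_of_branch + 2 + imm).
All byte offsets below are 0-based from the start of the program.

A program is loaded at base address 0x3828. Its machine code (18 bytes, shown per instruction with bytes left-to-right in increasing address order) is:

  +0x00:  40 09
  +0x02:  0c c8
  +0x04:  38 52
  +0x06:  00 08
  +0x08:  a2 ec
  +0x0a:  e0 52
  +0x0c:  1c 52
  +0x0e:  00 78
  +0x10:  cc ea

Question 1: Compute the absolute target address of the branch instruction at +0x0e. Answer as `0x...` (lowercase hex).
[0e] 00 78 → 0x7800
  op=0x7800>>10=0x1e ⇒ bz (J)
  imm@[9:0]=0x0 ⇒ $0
  target = base 0x3828 + off 0x0e + 2 + imm 0 = 0x3838

0x3838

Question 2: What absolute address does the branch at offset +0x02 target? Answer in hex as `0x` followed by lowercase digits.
off 0x02: read 0c c8 as little → 0xc80c
  opcode bits[15:10]=0x32: jsr/J
  [9:0] imm=12 = $12
  target = base 0x3828 + off 0x02 + 2 + imm 12 = 0x3838

0x3838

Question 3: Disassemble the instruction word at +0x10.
load x3, x11

+0x10: cc ea ⇒ word 0xeacc (little)
  op=0xeacc>>10=0x3a ⇒ load (RR)
  [9:6] rd=11 = x11
  [5:2] rs=3 = x3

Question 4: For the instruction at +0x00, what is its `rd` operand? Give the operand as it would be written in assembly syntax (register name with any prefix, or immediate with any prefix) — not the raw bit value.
x5

[00] 40 09 → 0x0940
  op=0x0940>>10=0x2 ⇒ dec (R)
  rd: (w>>6)&0xf=0x5 → x5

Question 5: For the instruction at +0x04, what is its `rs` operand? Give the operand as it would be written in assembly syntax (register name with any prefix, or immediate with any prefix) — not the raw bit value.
[04] 38 52 → 0x5238
  op=0x5238>>10=0x14 ⇒ store (RR)
  rd@[9:6]=0x8 ⇒ x8
  rs@[5:2]=0xe ⇒ x14

x14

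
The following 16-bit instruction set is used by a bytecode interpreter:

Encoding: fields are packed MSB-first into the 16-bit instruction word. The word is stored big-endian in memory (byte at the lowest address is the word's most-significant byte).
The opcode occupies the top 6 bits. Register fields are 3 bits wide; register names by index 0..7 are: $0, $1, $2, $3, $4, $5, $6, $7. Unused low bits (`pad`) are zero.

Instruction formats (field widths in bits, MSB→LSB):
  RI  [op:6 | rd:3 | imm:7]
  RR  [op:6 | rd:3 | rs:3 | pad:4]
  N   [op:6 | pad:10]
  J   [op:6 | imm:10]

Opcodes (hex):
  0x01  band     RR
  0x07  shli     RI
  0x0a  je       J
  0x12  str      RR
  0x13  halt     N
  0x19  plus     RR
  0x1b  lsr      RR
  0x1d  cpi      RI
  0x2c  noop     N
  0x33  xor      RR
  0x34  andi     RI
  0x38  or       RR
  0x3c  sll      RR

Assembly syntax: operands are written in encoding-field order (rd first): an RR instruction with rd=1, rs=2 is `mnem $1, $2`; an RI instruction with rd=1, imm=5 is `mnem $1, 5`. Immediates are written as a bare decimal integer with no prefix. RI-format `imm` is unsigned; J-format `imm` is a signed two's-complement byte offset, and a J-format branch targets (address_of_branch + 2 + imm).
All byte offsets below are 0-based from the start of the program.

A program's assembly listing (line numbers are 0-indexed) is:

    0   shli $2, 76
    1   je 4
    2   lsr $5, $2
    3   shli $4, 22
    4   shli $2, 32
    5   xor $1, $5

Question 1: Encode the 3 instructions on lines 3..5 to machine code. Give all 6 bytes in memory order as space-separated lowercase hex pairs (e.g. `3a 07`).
1e 16 1d 20 cc d0

3. shli fields op=0x7:6|rd=4:3|imm=22:7 → word 1e16h → 1e 16
4. shli fields op=0x7:6|rd=2:3|imm=32:7 → word 1d20h → 1d 20
5. xor fields op=0x33:6|rd=1:3|rs=5:3|pad=0:4 → word ccd0h → cc d0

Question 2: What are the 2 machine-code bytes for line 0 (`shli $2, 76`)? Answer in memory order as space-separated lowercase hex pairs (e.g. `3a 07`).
line 0 (shli): pack op=0x7:6|rd=2:3|imm=76:7 = 0x1d4c; big→ 1d 4c

1d 4c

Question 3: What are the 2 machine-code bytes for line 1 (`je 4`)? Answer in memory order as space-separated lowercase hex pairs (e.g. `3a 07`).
28 04

line 1 (je): pack op=0xa:6|imm=4:10 = 0x2804; big→ 28 04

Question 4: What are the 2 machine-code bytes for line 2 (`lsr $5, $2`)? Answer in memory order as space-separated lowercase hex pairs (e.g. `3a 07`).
2. lsr fields op=0x1b:6|rd=5:3|rs=2:3|pad=0:4 → word 6ea0h → 6e a0

6e a0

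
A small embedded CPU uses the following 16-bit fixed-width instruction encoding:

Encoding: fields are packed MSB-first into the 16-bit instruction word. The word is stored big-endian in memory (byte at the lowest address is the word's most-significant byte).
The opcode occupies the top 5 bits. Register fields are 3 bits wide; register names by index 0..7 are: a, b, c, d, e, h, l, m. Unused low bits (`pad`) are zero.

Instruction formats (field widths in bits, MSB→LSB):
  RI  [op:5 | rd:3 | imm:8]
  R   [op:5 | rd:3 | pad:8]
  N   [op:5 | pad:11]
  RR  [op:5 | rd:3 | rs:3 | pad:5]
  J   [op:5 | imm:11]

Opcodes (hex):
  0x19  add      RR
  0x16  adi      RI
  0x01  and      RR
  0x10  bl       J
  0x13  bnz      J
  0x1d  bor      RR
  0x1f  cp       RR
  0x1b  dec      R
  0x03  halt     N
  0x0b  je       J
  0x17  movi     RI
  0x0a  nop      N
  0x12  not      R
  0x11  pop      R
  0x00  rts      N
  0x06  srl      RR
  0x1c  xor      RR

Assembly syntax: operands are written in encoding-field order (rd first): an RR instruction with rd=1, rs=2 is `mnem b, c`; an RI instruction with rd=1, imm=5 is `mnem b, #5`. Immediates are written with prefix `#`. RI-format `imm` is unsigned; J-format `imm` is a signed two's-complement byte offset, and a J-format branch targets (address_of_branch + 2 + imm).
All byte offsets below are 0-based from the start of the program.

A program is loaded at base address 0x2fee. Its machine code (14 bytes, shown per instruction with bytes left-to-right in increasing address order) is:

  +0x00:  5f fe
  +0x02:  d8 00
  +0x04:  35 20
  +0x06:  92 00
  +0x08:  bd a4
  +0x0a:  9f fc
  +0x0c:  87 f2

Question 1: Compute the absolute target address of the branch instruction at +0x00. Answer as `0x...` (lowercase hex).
[00] 5f fe → 0x5ffe
  op=0x5ffe>>11=0xb ⇒ je (J)
  imm@[10:0]=0x7fe (s11→-2) ⇒ #-2
  target = base 0x2fee + off 0x00 + 2 + imm -2 = 0x2fee

0x2fee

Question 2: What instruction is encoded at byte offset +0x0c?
@+0c  big-endian(87 f2) = 0x87f2
  op=0x87f2>>11=0x10 ⇒ bl (J)
  imm@[10:0]=0x7f2 (s11→-14) ⇒ #-14

bl #-14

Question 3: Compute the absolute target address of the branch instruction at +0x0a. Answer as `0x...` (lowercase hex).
0x2ff6

[0a] 9f fc → 0x9ffc
  top 5b → 0x13 → bnz [J]
  imm: (w>>0)&0x7ff=0x7fc (s11→-4) → #-4
  target = base 0x2fee + off 0x0a + 2 + imm -4 = 0x2ff6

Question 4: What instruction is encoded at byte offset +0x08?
movi h, #164

@+08  big-endian(bd a4) = 0xbda4
  op=0xbda4>>11=0x17 ⇒ movi (RI)
  [10:8] rd=5 = h
  [7:0] imm=164 = #164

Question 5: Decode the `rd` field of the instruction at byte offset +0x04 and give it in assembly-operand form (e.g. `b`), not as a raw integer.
off 0x04: read 35 20 as big → 0x3520
  op=0x3520>>11=0x6 ⇒ srl (RR)
  [10:8] rd=5 = h
  [7:5] rs=1 = b

h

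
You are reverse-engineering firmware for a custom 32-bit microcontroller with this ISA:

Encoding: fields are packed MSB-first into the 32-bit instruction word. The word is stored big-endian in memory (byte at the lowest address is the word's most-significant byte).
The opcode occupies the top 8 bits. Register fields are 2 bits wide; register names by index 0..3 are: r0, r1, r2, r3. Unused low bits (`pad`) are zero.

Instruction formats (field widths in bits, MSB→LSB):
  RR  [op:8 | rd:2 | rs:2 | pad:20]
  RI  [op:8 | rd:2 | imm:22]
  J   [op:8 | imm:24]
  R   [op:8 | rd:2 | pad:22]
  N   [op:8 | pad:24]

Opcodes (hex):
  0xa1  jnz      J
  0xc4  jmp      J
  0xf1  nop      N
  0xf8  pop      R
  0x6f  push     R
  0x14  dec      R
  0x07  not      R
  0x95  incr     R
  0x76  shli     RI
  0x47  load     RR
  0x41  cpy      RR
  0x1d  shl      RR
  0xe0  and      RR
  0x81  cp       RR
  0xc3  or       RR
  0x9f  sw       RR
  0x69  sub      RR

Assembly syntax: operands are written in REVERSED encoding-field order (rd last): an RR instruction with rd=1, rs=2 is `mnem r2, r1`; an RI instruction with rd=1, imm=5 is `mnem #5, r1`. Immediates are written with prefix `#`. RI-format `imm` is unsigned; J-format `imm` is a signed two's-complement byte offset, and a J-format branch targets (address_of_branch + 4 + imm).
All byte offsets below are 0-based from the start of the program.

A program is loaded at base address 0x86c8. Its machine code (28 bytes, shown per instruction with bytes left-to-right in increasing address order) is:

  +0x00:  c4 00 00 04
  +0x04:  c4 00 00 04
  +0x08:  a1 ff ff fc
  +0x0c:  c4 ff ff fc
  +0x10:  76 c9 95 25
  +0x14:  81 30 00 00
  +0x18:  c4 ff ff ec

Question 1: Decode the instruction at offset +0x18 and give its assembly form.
off 0x18: read c4 ff ff ec as big → 0xc4ffffec
  top 8b → 0xc4 → jmp [J]
  imm@[23:0]=0xffffec (s24→-20) ⇒ #-20

jmp #-20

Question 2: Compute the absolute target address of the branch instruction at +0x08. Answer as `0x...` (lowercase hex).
@+08  big-endian(a1 ff ff fc) = 0xa1fffffc
  opcode bits[31:24]=0xa1: jnz/J
  [23:0] imm=16777212 (s24→-4) = #-4
  target = base 0x86c8 + off 0x08 + 4 + imm -4 = 0x86d0

0x86d0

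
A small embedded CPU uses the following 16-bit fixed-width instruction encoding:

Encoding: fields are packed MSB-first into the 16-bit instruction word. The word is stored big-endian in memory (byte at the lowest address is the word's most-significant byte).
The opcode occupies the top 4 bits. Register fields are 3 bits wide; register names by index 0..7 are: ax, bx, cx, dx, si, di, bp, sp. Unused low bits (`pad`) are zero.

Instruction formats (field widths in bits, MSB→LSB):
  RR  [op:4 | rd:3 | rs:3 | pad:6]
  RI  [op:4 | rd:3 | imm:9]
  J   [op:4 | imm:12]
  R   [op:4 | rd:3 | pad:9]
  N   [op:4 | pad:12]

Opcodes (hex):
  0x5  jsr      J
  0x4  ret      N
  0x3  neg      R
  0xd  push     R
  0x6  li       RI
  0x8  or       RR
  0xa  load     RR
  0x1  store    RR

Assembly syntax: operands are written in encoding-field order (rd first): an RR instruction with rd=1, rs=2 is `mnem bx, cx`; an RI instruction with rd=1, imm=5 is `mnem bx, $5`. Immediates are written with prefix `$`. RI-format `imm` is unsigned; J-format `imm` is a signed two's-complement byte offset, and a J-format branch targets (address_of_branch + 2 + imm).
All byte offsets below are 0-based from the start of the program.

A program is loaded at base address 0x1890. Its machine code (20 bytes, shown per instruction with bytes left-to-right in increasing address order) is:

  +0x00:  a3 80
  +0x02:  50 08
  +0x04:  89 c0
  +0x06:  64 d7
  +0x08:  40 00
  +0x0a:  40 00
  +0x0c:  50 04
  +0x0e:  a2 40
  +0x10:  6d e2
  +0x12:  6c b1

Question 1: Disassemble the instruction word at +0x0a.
ret

+0x0a: 40 00 ⇒ word 0x4000 (big)
  op=0x4000>>12=0x4 ⇒ ret (N)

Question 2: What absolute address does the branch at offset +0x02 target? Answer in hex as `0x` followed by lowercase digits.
0x189c

+0x02: 50 08 ⇒ word 0x5008 (big)
  top 4b → 0x5 → jsr [J]
  [11:0] imm=8 = $8
  target = base 0x1890 + off 0x02 + 2 + imm 8 = 0x189c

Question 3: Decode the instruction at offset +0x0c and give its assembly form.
jsr $4

off 0x0c: read 50 04 as big → 0x5004
  top 4b → 0x5 → jsr [J]
  imm: (w>>0)&0xfff=0x4 → $4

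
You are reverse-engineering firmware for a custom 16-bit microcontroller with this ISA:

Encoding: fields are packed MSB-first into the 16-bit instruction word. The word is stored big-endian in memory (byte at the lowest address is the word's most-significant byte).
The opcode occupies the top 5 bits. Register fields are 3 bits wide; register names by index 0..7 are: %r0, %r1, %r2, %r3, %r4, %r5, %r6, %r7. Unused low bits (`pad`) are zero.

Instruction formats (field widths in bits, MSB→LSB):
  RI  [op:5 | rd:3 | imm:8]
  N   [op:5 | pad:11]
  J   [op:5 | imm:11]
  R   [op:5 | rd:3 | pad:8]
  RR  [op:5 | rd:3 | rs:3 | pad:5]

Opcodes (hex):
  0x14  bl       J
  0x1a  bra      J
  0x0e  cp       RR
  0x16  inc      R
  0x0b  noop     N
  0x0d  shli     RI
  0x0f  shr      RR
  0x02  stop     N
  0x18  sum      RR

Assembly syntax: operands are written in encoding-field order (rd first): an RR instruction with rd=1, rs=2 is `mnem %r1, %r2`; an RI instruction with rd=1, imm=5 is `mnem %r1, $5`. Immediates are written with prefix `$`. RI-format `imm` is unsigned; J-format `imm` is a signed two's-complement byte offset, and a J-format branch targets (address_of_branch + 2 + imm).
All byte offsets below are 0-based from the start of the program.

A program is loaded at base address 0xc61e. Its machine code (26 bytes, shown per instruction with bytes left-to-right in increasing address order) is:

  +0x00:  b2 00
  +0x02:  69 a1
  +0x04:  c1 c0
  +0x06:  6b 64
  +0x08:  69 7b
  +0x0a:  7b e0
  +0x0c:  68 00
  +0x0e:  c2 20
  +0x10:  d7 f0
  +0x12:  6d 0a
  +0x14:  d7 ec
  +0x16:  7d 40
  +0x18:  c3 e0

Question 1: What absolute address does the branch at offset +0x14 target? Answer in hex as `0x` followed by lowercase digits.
0xc620

[14] d7 ec → 0xd7ec
  op=0xd7ec>>11=0x1a ⇒ bra (J)
  imm@[10:0]=0x7ec (s11→-20) ⇒ $-20
  target = base 0xc61e + off 0x14 + 2 + imm -20 = 0xc620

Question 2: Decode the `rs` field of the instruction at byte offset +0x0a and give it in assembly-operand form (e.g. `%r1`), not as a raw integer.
%r7

off 0x0a: read 7b e0 as big → 0x7be0
  op=0x7be0>>11=0xf ⇒ shr (RR)
  rd@[10:8]=0x3 ⇒ %r3
  rs@[7:5]=0x7 ⇒ %r7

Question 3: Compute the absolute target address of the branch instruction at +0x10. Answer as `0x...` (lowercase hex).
0xc620

+0x10: d7 f0 ⇒ word 0xd7f0 (big)
  opcode bits[15:11]=0x1a: bra/J
  imm@[10:0]=0x7f0 (s11→-16) ⇒ $-16
  target = base 0xc61e + off 0x10 + 2 + imm -16 = 0xc620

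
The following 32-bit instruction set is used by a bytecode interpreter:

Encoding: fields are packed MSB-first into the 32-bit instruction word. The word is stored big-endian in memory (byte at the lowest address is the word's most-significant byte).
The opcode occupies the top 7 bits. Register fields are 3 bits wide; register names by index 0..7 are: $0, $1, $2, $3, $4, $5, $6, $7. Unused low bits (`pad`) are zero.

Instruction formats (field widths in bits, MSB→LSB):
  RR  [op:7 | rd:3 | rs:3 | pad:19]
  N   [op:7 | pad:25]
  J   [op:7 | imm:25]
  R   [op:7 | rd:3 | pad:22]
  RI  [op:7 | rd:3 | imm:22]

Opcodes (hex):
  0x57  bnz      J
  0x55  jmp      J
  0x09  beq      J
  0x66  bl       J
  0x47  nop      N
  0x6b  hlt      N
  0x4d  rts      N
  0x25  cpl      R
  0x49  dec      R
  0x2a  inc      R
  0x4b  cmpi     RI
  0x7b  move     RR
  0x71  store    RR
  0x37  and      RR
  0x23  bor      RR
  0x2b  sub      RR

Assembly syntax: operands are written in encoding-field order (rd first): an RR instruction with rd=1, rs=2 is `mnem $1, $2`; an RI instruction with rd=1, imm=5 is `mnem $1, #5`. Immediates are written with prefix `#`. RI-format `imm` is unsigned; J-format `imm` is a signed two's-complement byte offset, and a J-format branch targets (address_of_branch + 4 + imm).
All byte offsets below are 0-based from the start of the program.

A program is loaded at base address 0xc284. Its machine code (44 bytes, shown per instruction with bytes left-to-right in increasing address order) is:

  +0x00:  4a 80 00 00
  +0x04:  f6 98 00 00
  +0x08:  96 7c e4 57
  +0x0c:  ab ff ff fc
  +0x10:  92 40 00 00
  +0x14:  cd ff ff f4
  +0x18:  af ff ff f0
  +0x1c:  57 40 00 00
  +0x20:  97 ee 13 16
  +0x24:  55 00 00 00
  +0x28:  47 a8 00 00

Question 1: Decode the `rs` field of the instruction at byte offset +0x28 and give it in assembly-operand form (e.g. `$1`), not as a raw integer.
@+28  big-endian(47 a8 00 00) = 0x47a80000
  opcode bits[31:25]=0x23: bor/RR
  [24:22] rd=6 = $6
  [21:19] rs=5 = $5

$5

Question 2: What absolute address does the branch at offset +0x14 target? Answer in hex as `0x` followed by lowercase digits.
0xc290

@+14  big-endian(cd ff ff f4) = 0xcdfffff4
  opcode bits[31:25]=0x66: bl/J
  [24:0] imm=33554420 (s25→-12) = #-12
  target = base 0xc284 + off 0x14 + 4 + imm -12 = 0xc290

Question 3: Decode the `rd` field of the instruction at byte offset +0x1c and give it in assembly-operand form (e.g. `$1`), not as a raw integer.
off 0x1c: read 57 40 00 00 as big → 0x57400000
  top 7b → 0x2b → sub [RR]
  [24:22] rd=5 = $5
  [21:19] rs=0 = $0

$5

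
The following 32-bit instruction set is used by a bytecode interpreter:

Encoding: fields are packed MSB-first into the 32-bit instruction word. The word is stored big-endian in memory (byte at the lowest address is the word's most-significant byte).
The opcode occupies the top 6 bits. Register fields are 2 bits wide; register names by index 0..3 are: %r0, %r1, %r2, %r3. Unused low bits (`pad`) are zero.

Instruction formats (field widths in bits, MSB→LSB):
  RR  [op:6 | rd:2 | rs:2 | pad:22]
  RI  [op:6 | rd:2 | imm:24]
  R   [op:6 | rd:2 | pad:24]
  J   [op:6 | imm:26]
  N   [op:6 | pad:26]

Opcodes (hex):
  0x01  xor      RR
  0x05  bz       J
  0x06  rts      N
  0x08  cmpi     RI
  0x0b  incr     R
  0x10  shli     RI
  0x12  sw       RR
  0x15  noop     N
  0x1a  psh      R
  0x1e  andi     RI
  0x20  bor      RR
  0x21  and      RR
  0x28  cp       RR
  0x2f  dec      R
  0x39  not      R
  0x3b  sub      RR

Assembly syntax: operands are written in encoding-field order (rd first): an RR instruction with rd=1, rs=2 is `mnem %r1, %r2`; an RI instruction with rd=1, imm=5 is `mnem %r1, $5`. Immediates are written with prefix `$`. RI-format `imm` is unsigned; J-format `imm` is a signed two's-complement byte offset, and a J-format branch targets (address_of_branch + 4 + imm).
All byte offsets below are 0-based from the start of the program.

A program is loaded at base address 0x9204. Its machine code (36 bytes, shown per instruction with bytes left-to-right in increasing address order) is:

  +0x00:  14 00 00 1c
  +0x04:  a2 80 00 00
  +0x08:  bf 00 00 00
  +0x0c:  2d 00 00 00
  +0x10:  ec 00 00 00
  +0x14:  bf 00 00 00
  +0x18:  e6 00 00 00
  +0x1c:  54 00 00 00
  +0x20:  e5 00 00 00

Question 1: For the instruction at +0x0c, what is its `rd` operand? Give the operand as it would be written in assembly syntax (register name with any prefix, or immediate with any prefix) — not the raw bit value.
off 0x0c: read 2d 00 00 00 as big → 0x2d000000
  top 6b → 0xb → incr [R]
  [25:24] rd=1 = %r1

%r1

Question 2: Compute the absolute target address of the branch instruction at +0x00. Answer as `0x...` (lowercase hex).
@+00  big-endian(14 00 00 1c) = 0x1400001c
  top 6b → 0x5 → bz [J]
  [25:0] imm=28 = $28
  target = base 0x9204 + off 0x00 + 4 + imm 28 = 0x9224

0x9224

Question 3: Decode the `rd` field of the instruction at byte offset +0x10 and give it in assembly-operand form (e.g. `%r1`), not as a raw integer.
%r0

@+10  big-endian(ec 00 00 00) = 0xec000000
  opcode bits[31:26]=0x3b: sub/RR
  rd: (w>>24)&0x3=0x0 → %r0
  rs: (w>>22)&0x3=0x0 → %r0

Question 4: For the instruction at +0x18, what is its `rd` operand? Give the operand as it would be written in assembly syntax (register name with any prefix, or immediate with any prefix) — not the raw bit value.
+0x18: e6 00 00 00 ⇒ word 0xe6000000 (big)
  op=0xe6000000>>26=0x39 ⇒ not (R)
  [25:24] rd=2 = %r2

%r2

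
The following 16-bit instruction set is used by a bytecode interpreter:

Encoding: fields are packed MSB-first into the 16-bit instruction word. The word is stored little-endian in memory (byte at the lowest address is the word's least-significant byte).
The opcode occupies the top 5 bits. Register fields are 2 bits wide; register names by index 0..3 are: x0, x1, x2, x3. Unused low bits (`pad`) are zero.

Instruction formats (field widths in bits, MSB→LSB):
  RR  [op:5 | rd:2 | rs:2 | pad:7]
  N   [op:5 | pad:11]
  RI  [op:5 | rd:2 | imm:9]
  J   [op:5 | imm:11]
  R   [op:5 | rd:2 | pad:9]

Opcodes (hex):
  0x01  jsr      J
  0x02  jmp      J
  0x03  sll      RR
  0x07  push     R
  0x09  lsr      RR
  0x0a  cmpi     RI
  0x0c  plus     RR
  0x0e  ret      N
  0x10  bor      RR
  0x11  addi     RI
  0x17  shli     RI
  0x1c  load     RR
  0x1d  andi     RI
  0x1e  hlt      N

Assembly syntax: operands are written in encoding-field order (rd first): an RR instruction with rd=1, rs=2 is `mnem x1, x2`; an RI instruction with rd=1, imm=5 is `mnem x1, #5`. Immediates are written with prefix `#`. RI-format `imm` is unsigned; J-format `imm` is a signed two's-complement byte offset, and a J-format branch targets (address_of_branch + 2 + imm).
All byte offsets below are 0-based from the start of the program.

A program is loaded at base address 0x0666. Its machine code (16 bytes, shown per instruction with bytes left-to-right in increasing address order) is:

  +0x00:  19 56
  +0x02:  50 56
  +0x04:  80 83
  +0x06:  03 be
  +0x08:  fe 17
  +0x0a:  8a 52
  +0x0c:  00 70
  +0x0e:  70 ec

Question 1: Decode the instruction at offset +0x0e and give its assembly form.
andi x2, #112

+0x0e: 70 ec ⇒ word 0xec70 (little)
  op=0xec70>>11=0x1d ⇒ andi (RI)
  rd@[10:9]=0x2 ⇒ x2
  imm@[8:0]=0x70 ⇒ #112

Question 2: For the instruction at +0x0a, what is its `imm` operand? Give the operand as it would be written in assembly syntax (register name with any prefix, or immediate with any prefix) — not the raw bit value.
#138

@+0a  little-endian(8a 52) = 0x528a
  opcode bits[15:11]=0xa: cmpi/RI
  rd: (w>>9)&0x3=0x1 → x1
  imm: (w>>0)&0x1ff=0x8a → #138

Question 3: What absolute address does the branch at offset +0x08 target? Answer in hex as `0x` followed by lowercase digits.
@+08  little-endian(fe 17) = 0x17fe
  op=0x17fe>>11=0x2 ⇒ jmp (J)
  [10:0] imm=2046 (s11→-2) = #-2
  target = base 0x0666 + off 0x08 + 2 + imm -2 = 0x066e

0x066e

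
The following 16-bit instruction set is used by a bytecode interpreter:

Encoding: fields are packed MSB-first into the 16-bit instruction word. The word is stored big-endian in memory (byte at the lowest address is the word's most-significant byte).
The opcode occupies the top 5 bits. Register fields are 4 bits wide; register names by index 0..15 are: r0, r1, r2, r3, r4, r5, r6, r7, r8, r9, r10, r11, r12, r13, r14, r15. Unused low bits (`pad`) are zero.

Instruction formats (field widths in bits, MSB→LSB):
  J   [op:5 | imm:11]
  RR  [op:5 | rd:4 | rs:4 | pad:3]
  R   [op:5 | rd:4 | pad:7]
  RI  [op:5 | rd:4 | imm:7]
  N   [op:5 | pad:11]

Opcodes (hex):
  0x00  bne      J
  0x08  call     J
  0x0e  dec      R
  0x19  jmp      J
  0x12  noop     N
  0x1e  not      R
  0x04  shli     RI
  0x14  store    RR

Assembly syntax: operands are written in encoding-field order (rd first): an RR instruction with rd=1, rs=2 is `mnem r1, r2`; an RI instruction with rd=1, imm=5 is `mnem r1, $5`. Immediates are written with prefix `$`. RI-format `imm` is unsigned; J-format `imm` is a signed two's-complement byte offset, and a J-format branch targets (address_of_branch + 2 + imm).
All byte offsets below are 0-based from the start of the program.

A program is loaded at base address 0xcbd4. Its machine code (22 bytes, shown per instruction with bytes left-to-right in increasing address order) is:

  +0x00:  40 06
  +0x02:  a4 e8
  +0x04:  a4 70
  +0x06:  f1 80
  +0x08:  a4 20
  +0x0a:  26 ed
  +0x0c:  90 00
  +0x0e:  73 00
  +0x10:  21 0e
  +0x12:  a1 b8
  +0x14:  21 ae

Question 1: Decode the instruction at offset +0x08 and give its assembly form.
store r8, r4

[08] a4 20 → 0xa420
  top 5b → 0x14 → store [RR]
  rd: (w>>7)&0xf=0x8 → r8
  rs: (w>>3)&0xf=0x4 → r4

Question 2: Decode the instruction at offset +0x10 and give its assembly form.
shli r2, $14

+0x10: 21 0e ⇒ word 0x210e (big)
  op=0x210e>>11=0x4 ⇒ shli (RI)
  [10:7] rd=2 = r2
  [6:0] imm=14 = $14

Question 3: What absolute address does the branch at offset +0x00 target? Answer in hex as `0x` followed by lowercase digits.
0xcbdc

@+00  big-endian(40 06) = 0x4006
  top 5b → 0x8 → call [J]
  imm: (w>>0)&0x7ff=0x6 → $6
  target = base 0xcbd4 + off 0x00 + 2 + imm 6 = 0xcbdc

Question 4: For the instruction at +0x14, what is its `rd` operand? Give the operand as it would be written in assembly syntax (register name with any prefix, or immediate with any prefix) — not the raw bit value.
r3

off 0x14: read 21 ae as big → 0x21ae
  op=0x21ae>>11=0x4 ⇒ shli (RI)
  [10:7] rd=3 = r3
  [6:0] imm=46 = $46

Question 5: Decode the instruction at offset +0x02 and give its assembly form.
off 0x02: read a4 e8 as big → 0xa4e8
  opcode bits[15:11]=0x14: store/RR
  rd@[10:7]=0x9 ⇒ r9
  rs@[6:3]=0xd ⇒ r13

store r9, r13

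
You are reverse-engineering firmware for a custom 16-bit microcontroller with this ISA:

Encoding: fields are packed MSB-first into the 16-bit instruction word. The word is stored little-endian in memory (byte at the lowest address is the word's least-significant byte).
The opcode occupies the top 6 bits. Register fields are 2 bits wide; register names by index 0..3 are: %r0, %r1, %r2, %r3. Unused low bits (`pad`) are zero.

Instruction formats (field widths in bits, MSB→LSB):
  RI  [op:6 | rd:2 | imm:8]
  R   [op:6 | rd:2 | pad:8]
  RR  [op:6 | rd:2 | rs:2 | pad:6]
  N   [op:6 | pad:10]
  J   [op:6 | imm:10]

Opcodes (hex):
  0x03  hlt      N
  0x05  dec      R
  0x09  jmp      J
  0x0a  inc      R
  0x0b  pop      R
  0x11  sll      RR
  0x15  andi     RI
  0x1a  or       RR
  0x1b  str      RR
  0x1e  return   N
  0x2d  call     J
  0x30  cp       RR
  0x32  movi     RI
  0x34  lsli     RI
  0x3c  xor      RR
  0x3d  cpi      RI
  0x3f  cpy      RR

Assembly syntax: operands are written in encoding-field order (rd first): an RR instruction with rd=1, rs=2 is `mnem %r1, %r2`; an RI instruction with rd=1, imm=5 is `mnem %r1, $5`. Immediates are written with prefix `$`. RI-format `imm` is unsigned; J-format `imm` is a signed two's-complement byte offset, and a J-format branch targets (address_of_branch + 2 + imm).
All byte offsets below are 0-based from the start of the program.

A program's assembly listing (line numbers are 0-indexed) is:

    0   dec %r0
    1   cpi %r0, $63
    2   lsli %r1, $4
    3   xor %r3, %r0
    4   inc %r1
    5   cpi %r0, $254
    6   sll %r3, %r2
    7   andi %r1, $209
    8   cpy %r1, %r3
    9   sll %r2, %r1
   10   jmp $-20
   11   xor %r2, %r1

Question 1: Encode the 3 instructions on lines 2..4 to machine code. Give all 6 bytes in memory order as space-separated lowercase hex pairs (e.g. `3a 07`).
04 d1 00 f3 00 29

L2: lsli op=0x34:6|rd=1:2|imm=4:8 ⇒ 0xd104 ⇒ little 04 d1
L3: xor op=0x3c:6|rd=3:2|rs=0:2|pad=0:6 ⇒ 0xf300 ⇒ little 00 f3
L4: inc op=0xa:6|rd=1:2|pad=0:8 ⇒ 0x2900 ⇒ little 00 29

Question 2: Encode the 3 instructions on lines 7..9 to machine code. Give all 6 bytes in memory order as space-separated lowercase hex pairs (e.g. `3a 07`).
d1 55 c0 fd 40 46

L7: andi op=0x15:6|rd=1:2|imm=209:8 ⇒ 0x55d1 ⇒ little d1 55
L8: cpy op=0x3f:6|rd=1:2|rs=3:2|pad=0:6 ⇒ 0xfdc0 ⇒ little c0 fd
L9: sll op=0x11:6|rd=2:2|rs=1:2|pad=0:6 ⇒ 0x4640 ⇒ little 40 46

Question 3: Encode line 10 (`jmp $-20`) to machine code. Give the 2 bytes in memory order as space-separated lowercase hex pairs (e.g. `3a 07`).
10. jmp fields op=0x9:6|imm=-20:10 → word 27ech → ec 27

ec 27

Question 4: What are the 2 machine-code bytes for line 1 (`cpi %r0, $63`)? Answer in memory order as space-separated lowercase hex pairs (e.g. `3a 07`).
1. cpi fields op=0x3d:6|rd=0:2|imm=63:8 → word f43fh → 3f f4

3f f4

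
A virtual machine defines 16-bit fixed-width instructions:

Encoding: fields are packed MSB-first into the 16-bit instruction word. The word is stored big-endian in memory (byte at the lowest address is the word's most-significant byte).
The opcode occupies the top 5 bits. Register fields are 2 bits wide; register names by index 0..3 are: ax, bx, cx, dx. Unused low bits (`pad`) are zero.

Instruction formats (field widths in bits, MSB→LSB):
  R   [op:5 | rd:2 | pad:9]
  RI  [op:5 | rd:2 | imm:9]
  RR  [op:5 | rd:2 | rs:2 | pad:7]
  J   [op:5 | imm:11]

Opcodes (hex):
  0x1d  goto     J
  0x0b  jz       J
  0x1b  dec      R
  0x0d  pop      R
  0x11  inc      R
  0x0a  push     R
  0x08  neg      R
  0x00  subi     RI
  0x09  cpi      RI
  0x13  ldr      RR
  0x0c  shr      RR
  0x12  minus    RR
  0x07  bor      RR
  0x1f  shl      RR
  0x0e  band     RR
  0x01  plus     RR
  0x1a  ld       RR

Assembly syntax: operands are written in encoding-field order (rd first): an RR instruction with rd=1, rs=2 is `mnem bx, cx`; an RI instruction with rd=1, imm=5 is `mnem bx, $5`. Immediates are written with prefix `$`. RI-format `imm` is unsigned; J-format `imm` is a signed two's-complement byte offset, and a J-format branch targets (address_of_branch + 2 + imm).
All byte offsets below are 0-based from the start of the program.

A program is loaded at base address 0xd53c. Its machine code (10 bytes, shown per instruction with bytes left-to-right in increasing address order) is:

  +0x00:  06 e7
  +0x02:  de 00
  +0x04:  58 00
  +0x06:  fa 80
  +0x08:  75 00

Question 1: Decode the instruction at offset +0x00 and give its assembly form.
subi dx, $231

off 0x00: read 06 e7 as big → 0x06e7
  opcode bits[15:11]=0x0: subi/RI
  rd@[10:9]=0x3 ⇒ dx
  imm@[8:0]=0xe7 ⇒ $231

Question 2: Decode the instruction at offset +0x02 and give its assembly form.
dec dx

[02] de 00 → 0xde00
  opcode bits[15:11]=0x1b: dec/R
  rd@[10:9]=0x3 ⇒ dx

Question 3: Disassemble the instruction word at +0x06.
@+06  big-endian(fa 80) = 0xfa80
  op=0xfa80>>11=0x1f ⇒ shl (RR)
  [10:9] rd=1 = bx
  [8:7] rs=1 = bx

shl bx, bx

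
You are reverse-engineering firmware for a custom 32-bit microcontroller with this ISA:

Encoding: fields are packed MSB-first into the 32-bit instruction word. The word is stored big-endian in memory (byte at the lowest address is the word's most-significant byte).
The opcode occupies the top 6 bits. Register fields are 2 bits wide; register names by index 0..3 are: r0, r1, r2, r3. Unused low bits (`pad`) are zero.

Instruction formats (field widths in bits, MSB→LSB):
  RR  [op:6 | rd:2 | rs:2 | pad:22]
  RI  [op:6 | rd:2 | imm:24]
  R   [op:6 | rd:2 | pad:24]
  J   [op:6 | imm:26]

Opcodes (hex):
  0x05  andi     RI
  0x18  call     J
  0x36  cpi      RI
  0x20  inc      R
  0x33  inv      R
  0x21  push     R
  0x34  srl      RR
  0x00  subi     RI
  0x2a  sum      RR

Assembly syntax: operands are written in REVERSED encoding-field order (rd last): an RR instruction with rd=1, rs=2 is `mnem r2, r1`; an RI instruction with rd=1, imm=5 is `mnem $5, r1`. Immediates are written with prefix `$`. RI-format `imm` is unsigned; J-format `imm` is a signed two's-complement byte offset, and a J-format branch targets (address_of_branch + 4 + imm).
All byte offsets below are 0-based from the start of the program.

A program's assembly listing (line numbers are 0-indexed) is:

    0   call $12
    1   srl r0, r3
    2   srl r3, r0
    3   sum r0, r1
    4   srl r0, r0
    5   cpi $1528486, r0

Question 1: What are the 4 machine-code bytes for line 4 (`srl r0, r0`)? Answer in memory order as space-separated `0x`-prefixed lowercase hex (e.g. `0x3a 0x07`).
line 4 (srl): pack op=0x34:6|rd=0:2|rs=0:2|pad=0:22 = 0xd0000000; big→ d0 00 00 00

0xd0 0x00 0x00 0x00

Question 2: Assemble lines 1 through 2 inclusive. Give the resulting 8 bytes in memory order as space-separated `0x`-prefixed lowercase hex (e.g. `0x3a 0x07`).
0xd3 0x00 0x00 0x00 0xd0 0xc0 0x00 0x00

line 1 (srl): pack op=0x34:6|rd=3:2|rs=0:2|pad=0:22 = 0xd3000000; big→ d3 00 00 00
line 2 (srl): pack op=0x34:6|rd=0:2|rs=3:2|pad=0:22 = 0xd0c00000; big→ d0 c0 00 00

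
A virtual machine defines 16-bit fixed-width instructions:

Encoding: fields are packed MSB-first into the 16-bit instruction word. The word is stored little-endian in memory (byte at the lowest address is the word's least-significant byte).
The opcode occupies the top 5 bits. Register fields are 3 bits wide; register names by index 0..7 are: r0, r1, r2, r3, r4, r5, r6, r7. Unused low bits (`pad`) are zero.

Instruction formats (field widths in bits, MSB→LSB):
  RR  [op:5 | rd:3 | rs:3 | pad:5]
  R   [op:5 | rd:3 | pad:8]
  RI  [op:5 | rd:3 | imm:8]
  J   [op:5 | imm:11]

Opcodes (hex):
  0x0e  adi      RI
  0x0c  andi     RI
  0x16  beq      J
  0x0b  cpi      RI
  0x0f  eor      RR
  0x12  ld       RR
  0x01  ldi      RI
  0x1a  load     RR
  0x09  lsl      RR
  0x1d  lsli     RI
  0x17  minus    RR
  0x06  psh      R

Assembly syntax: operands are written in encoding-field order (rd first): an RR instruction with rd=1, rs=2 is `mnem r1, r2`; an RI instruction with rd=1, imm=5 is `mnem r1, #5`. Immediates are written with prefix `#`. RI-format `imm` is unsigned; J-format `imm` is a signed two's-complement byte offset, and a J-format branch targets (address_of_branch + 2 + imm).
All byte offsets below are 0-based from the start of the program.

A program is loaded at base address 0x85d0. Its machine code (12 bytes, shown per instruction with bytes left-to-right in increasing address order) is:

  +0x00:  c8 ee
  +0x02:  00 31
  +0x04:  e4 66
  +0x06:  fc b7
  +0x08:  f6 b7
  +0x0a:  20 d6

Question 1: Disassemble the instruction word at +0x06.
+0x06: fc b7 ⇒ word 0xb7fc (little)
  opcode bits[15:11]=0x16: beq/J
  imm@[10:0]=0x7fc (s11→-4) ⇒ #-4

beq #-4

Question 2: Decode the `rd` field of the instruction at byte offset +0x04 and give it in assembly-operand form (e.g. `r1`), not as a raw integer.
r6

[04] e4 66 → 0x66e4
  top 5b → 0xc → andi [RI]
  [10:8] rd=6 = r6
  [7:0] imm=228 = #228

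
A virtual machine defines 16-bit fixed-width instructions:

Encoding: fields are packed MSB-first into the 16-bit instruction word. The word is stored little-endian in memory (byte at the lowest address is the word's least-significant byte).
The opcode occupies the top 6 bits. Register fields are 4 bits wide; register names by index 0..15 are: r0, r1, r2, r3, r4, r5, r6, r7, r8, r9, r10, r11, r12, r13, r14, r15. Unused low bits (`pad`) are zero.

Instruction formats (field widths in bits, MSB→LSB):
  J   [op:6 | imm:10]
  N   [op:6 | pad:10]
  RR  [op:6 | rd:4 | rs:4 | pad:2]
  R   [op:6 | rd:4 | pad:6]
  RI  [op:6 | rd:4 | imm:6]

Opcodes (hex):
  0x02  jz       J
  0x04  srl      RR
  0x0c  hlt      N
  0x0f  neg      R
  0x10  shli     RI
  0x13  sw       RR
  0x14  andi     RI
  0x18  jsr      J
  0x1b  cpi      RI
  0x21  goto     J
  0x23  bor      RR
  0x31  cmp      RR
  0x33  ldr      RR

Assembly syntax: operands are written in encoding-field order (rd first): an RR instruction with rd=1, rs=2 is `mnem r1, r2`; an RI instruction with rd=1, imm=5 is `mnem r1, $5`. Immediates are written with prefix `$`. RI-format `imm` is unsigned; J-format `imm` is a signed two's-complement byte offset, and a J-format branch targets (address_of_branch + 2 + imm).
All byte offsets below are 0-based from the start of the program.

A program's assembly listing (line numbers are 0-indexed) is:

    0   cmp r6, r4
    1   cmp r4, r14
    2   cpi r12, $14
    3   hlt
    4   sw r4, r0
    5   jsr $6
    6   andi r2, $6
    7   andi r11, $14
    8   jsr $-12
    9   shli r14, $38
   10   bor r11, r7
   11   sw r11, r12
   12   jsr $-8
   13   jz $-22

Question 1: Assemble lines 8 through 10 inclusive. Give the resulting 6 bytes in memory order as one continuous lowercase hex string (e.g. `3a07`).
f463a643dc8e

line 8 (jsr): pack op=0x18:6|imm=-12:10 = 0x63f4; little→ f4 63
line 9 (shli): pack op=0x10:6|rd=14:4|imm=38:6 = 0x43a6; little→ a6 43
line 10 (bor): pack op=0x23:6|rd=11:4|rs=7:4|pad=0:2 = 0x8edc; little→ dc 8e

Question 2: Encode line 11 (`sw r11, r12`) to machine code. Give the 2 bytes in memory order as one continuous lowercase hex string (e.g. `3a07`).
f04e

line 11 (sw): pack op=0x13:6|rd=11:4|rs=12:4|pad=0:2 = 0x4ef0; little→ f0 4e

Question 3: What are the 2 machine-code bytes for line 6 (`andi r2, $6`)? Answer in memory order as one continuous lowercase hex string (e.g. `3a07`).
6. andi fields op=0x14:6|rd=2:4|imm=6:6 → word 5086h → 86 50

8650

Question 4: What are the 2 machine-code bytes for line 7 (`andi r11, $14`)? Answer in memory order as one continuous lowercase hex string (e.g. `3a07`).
L7: andi op=0x14:6|rd=11:4|imm=14:6 ⇒ 0x52ce ⇒ little ce 52

ce52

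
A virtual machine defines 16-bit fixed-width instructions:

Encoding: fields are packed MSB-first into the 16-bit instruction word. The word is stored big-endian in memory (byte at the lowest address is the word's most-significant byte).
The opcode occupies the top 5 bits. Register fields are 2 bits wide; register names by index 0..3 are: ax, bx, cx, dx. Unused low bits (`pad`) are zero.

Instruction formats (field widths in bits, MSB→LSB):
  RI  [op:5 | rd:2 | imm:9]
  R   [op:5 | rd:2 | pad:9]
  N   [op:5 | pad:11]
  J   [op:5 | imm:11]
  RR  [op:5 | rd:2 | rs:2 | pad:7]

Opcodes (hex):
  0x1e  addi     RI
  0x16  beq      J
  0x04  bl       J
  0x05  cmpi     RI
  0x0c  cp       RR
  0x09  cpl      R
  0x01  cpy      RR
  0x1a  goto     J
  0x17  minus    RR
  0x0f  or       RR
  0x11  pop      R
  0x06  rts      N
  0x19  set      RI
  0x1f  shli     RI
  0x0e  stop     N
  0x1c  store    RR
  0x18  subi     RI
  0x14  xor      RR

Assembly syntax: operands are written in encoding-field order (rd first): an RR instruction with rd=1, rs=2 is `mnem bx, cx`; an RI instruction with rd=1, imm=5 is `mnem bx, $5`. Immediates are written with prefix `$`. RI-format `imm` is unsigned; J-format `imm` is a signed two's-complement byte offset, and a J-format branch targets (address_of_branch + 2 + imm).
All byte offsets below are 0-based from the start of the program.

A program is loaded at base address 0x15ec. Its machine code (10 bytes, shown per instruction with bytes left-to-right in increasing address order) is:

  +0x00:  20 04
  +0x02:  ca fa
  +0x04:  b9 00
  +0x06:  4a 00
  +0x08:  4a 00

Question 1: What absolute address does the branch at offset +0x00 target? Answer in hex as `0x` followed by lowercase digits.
0x15f2

+0x00: 20 04 ⇒ word 0x2004 (big)
  opcode bits[15:11]=0x4: bl/J
  [10:0] imm=4 = $4
  target = base 0x15ec + off 0x00 + 2 + imm 4 = 0x15f2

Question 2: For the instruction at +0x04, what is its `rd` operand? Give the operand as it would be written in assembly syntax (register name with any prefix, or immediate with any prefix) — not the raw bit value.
+0x04: b9 00 ⇒ word 0xb900 (big)
  opcode bits[15:11]=0x17: minus/RR
  rd: (w>>9)&0x3=0x0 → ax
  rs: (w>>7)&0x3=0x2 → cx

ax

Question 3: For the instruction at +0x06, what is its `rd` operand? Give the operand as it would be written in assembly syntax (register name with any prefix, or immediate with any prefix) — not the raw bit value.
+0x06: 4a 00 ⇒ word 0x4a00 (big)
  top 5b → 0x9 → cpl [R]
  rd: (w>>9)&0x3=0x1 → bx

bx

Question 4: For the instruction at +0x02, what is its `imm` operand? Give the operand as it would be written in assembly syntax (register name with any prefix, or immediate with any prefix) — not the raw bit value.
$250

off 0x02: read ca fa as big → 0xcafa
  top 5b → 0x19 → set [RI]
  rd@[10:9]=0x1 ⇒ bx
  imm@[8:0]=0xfa ⇒ $250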